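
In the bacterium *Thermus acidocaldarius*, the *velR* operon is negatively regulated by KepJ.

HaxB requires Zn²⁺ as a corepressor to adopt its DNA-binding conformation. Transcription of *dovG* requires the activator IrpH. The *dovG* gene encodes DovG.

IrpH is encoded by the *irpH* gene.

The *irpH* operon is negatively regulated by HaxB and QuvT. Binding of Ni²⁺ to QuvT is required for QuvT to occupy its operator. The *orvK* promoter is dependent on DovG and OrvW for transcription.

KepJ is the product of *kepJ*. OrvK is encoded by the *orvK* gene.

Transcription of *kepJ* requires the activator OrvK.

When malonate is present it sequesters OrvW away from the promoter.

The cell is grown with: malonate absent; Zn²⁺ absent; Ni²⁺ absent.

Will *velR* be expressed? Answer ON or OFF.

OFF

Zn²⁺ is absent, so HaxB is inactive.
Ni²⁺ is absent, so QuvT is inactive.
With no repressor bound, *irpH* is transcribed.
So IrpH is produced and active.
No repressor is bound and IrpH is active, so *dovG* is transcribed.
So DovG is produced and active.
Malonate is absent, so OrvW is active.
No repressor is bound and DovG and OrvW are active, so *orvK* is transcribed.
So OrvK is produced and active.
No repressor is bound and OrvK is active, so *kepJ* is transcribed.
So KepJ is produced and active.
With repressor KepJ bound, *velR* is not transcribed.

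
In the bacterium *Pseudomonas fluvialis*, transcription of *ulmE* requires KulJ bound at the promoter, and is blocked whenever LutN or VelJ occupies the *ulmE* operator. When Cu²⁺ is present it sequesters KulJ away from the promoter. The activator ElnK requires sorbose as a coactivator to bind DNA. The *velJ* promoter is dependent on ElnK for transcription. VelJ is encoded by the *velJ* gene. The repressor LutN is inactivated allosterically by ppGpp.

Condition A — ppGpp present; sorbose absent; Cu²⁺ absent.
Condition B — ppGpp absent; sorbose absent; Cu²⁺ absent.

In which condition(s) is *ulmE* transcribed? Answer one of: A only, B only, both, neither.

Condition A:
ppGpp is present, so LutN is inactive.
Sorbose is absent, so ElnK is inactive.
Required activator ElnK is absent, so *velJ* is not transcribed.
So VelJ is not produced.
Cu²⁺ is absent, so KulJ is active.
No repressor is bound and KulJ is active, so *ulmE* is transcribed.
→ *ulmE* is ON in A.
Condition B:
ppGpp is absent, so LutN is active.
Sorbose is absent, so ElnK is inactive.
Required activator ElnK is absent, so *velJ* is not transcribed.
So VelJ is not produced.
Cu²⁺ is absent, so KulJ is active.
With repressor LutN bound, *ulmE* is not transcribed.
→ *ulmE* is OFF in B.

A only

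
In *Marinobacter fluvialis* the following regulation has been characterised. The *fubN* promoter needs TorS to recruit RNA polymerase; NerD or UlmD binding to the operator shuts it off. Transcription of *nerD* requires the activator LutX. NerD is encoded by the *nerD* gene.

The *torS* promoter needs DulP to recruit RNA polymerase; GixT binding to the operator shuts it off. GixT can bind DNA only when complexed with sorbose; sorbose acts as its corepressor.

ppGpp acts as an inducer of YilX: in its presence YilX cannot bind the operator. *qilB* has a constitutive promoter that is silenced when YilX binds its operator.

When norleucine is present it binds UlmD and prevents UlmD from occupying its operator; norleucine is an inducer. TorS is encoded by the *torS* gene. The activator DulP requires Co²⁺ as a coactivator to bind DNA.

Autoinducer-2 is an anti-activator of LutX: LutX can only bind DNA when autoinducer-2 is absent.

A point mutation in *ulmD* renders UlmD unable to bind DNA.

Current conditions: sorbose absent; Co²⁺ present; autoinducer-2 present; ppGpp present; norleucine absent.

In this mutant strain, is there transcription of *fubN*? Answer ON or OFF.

ON

Co²⁺ is present, so DulP is active.
Sorbose is absent, so GixT is inactive.
No repressor is bound and DulP is active, so *torS* is transcribed.
So TorS is produced and active.
Autoinducer-2 is present, so LutX is inactive.
Required activator LutX is absent, so *nerD* is not transcribed.
So NerD is not produced.
UlmD is non-functional in this strain, so it has no effect.
No repressor is bound and TorS is active, so *fubN* is transcribed.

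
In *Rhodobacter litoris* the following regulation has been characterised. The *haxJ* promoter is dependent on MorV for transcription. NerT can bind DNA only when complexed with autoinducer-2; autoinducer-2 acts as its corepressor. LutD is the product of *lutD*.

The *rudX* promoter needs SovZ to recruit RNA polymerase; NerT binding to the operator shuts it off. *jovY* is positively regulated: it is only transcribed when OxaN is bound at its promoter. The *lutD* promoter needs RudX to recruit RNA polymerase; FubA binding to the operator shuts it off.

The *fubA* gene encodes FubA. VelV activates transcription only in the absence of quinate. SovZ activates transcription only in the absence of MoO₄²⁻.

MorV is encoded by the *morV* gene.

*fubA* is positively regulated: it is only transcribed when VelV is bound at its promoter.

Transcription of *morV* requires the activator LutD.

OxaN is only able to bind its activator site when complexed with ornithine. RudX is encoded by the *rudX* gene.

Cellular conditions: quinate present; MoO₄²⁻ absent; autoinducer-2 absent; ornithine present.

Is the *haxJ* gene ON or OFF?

ON

Quinate is present, so VelV is inactive.
Required activator VelV is absent, so *fubA* is not transcribed.
So FubA is not produced.
MoO₄²⁻ is absent, so SovZ is active.
Autoinducer-2 is absent, so NerT is inactive.
No repressor is bound and SovZ is active, so *rudX* is transcribed.
So RudX is produced and active.
No repressor is bound and RudX is active, so *lutD* is transcribed.
So LutD is produced and active.
No repressor is bound and LutD is active, so *morV* is transcribed.
So MorV is produced and active.
No repressor is bound and MorV is active, so *haxJ* is transcribed.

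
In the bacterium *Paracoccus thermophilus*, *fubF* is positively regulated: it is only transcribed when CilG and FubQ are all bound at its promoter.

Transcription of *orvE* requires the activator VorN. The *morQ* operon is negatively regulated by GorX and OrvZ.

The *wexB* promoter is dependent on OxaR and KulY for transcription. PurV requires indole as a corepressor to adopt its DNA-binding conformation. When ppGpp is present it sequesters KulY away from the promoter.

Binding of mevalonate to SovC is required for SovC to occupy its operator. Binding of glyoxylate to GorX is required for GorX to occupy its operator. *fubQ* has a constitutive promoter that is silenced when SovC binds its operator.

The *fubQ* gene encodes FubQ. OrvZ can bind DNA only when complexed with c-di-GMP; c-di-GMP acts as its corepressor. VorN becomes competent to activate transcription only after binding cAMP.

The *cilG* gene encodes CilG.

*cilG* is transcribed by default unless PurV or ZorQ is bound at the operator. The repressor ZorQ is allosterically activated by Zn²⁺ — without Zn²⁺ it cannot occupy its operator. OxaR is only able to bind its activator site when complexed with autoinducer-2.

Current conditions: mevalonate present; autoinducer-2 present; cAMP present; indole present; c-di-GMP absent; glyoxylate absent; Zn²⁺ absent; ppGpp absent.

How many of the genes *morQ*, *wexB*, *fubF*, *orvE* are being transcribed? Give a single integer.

Glyoxylate is absent, so GorX is inactive.
c-di-GMP is absent, so OrvZ is inactive.
With no repressor bound, *morQ* is transcribed.
→ *morQ* is ON.
Autoinducer-2 is present, so OxaR is active.
ppGpp is absent, so KulY is active.
No repressor is bound and OxaR and KulY are active, so *wexB* is transcribed.
→ *wexB* is ON.
Indole is present, so PurV is active.
Zn²⁺ is absent, so ZorQ is inactive.
With repressor PurV bound, *cilG* is not transcribed.
So CilG is not produced.
Mevalonate is present, so SovC is active.
With repressor SovC bound, *fubQ* is not transcribed.
So FubQ is not produced.
Required activator CilG is absent, so *fubF* is not transcribed.
→ *fubF* is OFF.
cAMP is present, so VorN is active.
No repressor is bound and VorN is active, so *orvE* is transcribed.
→ *orvE* is ON.
3 of the 4 genes are transcribed.

3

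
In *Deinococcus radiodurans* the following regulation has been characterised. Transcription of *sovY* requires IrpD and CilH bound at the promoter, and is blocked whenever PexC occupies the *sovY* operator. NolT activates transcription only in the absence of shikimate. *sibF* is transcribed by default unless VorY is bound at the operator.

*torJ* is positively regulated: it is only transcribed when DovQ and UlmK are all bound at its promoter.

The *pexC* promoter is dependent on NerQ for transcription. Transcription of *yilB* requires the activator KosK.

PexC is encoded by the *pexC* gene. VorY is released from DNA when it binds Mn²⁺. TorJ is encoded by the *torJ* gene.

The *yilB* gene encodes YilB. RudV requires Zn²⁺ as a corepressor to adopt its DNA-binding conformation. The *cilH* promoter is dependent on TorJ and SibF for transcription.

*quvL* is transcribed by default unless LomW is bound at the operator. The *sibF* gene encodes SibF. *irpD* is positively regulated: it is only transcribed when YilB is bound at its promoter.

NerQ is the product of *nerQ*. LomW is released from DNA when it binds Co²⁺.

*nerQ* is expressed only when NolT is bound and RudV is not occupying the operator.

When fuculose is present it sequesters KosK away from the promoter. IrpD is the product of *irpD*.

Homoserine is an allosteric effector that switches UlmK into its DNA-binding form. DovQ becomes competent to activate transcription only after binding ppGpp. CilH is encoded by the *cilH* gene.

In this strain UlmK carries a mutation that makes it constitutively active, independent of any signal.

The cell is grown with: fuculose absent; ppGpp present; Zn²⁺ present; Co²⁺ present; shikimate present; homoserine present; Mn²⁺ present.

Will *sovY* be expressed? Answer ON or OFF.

Fuculose is absent, so KosK is active.
No repressor is bound and KosK is active, so *yilB* is transcribed.
So YilB is produced and active.
No repressor is bound and YilB is active, so *irpD* is transcribed.
So IrpD is produced and active.
Shikimate is present, so NolT is inactive.
Zn²⁺ is present, so RudV is active.
With repressor RudV bound, *nerQ* is not transcribed.
So NerQ is not produced.
Required activator NerQ is absent, so *pexC* is not transcribed.
So PexC is not produced.
ppGpp is present, so DovQ is active.
UlmK is constitutively active in this strain.
No repressor is bound and DovQ and UlmK are active, so *torJ* is transcribed.
So TorJ is produced and active.
Mn²⁺ is present, so VorY is inactive.
With no repressor bound, *sibF* is transcribed.
So SibF is produced and active.
No repressor is bound and TorJ and SibF are active, so *cilH* is transcribed.
So CilH is produced and active.
No repressor is bound and IrpD and CilH are active, so *sovY* is transcribed.

ON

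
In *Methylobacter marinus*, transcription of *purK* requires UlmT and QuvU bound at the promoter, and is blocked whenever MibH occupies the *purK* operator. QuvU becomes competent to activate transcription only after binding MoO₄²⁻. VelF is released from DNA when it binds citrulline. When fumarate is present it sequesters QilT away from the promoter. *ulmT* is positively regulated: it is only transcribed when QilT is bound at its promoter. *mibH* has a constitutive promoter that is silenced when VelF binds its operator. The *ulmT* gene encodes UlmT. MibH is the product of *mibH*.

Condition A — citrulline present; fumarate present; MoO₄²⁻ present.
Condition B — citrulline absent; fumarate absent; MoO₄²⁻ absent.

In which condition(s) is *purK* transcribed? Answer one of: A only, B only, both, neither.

Condition A:
Citrulline is present, so VelF is inactive.
With no repressor bound, *mibH* is transcribed.
So MibH is produced and active.
Fumarate is present, so QilT is inactive.
Required activator QilT is absent, so *ulmT* is not transcribed.
So UlmT is not produced.
MoO₄²⁻ is present, so QuvU is active.
With repressor MibH bound, *purK* is not transcribed.
→ *purK* is OFF in A.
Condition B:
Citrulline is absent, so VelF is active.
With repressor VelF bound, *mibH* is not transcribed.
So MibH is not produced.
Fumarate is absent, so QilT is active.
No repressor is bound and QilT is active, so *ulmT* is transcribed.
So UlmT is produced and active.
MoO₄²⁻ is absent, so QuvU is inactive.
Required activator QuvU is absent, so *purK* is not transcribed.
→ *purK* is OFF in B.

neither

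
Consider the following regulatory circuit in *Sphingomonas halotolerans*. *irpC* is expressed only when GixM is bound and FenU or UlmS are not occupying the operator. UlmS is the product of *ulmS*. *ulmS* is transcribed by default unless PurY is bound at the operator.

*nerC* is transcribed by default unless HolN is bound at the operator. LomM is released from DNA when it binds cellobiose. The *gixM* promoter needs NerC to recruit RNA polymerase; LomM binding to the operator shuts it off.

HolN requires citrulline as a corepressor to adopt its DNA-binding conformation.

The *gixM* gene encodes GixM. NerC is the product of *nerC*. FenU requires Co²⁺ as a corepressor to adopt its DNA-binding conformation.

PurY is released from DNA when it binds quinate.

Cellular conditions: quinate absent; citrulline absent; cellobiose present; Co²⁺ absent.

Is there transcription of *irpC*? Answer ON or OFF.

ON

Citrulline is absent, so HolN is inactive.
With no repressor bound, *nerC* is transcribed.
So NerC is produced and active.
Cellobiose is present, so LomM is inactive.
No repressor is bound and NerC is active, so *gixM* is transcribed.
So GixM is produced and active.
Co²⁺ is absent, so FenU is inactive.
Quinate is absent, so PurY is active.
With repressor PurY bound, *ulmS* is not transcribed.
So UlmS is not produced.
No repressor is bound and GixM is active, so *irpC* is transcribed.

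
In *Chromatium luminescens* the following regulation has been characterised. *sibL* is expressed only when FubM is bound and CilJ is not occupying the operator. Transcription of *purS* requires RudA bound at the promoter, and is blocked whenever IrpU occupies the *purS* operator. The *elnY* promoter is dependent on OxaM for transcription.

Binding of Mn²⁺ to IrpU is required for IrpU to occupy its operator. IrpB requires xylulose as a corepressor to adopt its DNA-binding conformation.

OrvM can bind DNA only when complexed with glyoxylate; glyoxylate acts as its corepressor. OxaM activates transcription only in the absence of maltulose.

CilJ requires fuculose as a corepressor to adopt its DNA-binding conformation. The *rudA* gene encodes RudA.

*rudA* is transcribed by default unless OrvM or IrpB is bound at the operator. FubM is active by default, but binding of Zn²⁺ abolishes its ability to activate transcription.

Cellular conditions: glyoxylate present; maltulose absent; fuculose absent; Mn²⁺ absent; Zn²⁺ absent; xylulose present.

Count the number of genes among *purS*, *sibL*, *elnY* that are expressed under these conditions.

2

Mn²⁺ is absent, so IrpU is inactive.
Glyoxylate is present, so OrvM is active.
Xylulose is present, so IrpB is active.
With repressor OrvM bound, *rudA* is not transcribed.
So RudA is not produced.
Required activator RudA is absent, so *purS* is not transcribed.
→ *purS* is OFF.
Zn²⁺ is absent, so FubM is active.
Fuculose is absent, so CilJ is inactive.
No repressor is bound and FubM is active, so *sibL* is transcribed.
→ *sibL* is ON.
Maltulose is absent, so OxaM is active.
No repressor is bound and OxaM is active, so *elnY* is transcribed.
→ *elnY* is ON.
2 of the 3 genes are transcribed.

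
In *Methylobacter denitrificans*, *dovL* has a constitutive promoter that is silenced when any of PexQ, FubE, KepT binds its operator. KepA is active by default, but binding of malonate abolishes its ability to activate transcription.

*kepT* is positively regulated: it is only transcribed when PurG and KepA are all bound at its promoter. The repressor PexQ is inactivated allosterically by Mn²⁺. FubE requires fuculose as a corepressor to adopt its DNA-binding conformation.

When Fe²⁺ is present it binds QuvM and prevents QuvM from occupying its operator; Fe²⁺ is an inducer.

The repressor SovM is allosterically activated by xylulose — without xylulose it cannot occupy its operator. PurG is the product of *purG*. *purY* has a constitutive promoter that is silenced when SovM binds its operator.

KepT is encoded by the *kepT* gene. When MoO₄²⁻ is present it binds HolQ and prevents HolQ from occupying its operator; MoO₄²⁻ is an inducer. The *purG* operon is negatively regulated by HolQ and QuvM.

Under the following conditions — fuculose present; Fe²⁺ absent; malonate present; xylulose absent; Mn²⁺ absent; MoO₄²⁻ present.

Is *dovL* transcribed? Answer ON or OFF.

Mn²⁺ is absent, so PexQ is active.
Fuculose is present, so FubE is active.
MoO₄²⁻ is present, so HolQ is inactive.
Fe²⁺ is absent, so QuvM is active.
With repressor QuvM bound, *purG* is not transcribed.
So PurG is not produced.
Malonate is present, so KepA is inactive.
Required activator PurG is absent, so *kepT* is not transcribed.
So KepT is not produced.
With repressor PexQ bound, *dovL* is not transcribed.

OFF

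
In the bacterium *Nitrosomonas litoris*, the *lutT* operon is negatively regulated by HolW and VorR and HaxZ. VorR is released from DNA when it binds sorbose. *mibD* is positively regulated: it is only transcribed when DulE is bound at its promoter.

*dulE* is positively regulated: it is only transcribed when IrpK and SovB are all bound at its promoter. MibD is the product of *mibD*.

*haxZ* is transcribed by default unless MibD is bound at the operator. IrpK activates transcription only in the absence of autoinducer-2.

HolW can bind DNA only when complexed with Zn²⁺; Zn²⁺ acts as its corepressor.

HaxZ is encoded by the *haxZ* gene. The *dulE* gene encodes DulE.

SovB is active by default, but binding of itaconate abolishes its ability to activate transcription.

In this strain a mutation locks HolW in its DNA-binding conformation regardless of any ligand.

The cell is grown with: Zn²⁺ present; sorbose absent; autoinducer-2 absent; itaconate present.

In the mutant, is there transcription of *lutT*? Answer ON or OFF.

HolW is constitutively active in this strain.
Sorbose is absent, so VorR is active.
Autoinducer-2 is absent, so IrpK is active.
Itaconate is present, so SovB is inactive.
Required activator SovB is absent, so *dulE* is not transcribed.
So DulE is not produced.
Required activator DulE is absent, so *mibD* is not transcribed.
So MibD is not produced.
With no repressor bound, *haxZ* is transcribed.
So HaxZ is produced and active.
With repressor HolW bound, *lutT* is not transcribed.

OFF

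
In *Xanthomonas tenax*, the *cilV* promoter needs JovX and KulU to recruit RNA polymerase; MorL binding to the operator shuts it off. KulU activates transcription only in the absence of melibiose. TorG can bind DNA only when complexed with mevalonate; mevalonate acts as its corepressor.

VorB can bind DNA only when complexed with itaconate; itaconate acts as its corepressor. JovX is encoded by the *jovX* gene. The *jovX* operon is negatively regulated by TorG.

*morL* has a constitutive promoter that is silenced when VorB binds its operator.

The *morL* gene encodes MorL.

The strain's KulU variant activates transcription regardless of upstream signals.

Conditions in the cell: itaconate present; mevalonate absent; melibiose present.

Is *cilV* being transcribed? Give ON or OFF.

Mevalonate is absent, so TorG is inactive.
With no repressor bound, *jovX* is transcribed.
So JovX is produced and active.
KulU is constitutively active in this strain.
Itaconate is present, so VorB is active.
With repressor VorB bound, *morL* is not transcribed.
So MorL is not produced.
No repressor is bound and JovX and KulU are active, so *cilV* is transcribed.

ON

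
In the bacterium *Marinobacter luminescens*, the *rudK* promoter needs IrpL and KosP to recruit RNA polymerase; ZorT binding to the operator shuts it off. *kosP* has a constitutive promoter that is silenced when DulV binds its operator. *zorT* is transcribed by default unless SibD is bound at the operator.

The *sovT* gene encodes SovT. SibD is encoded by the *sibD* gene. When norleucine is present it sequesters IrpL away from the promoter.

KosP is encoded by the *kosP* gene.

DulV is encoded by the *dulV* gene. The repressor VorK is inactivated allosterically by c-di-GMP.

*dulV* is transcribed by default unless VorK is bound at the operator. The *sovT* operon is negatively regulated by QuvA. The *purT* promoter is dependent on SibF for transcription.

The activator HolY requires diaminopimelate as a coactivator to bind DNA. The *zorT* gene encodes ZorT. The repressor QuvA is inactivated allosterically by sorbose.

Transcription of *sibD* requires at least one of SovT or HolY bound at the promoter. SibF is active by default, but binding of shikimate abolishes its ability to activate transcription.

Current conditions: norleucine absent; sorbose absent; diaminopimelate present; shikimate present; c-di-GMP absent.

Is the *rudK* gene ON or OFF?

ON

Norleucine is absent, so IrpL is active.
c-di-GMP is absent, so VorK is active.
With repressor VorK bound, *dulV* is not transcribed.
So DulV is not produced.
With no repressor bound, *kosP* is transcribed.
So KosP is produced and active.
Sorbose is absent, so QuvA is active.
With repressor QuvA bound, *sovT* is not transcribed.
So SovT is not produced.
Diaminopimelate is present, so HolY is active.
Activator HolY is present, so *sibD* is transcribed.
So SibD is produced and active.
With repressor SibD bound, *zorT* is not transcribed.
So ZorT is not produced.
No repressor is bound and IrpL and KosP are active, so *rudK* is transcribed.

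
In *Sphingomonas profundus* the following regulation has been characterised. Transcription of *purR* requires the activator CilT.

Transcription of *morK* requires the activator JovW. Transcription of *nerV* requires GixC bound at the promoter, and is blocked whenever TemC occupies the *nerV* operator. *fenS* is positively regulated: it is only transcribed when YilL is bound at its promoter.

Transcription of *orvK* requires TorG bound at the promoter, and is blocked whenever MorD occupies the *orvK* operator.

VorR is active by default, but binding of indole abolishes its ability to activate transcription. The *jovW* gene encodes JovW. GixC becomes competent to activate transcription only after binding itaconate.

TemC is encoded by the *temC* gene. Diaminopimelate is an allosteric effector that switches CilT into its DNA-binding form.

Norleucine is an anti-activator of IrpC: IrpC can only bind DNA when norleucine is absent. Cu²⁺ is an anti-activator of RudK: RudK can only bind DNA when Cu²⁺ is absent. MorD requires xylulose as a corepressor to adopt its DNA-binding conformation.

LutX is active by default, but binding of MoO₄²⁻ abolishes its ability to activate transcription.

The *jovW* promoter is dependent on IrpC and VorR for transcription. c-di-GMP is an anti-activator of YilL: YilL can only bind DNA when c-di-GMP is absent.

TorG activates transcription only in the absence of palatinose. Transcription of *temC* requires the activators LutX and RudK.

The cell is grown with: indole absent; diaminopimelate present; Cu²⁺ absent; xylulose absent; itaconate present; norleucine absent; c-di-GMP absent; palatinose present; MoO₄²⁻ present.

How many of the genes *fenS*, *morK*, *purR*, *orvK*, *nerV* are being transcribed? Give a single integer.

4

c-di-GMP is absent, so YilL is active.
No repressor is bound and YilL is active, so *fenS* is transcribed.
→ *fenS* is ON.
Norleucine is absent, so IrpC is active.
Indole is absent, so VorR is active.
No repressor is bound and IrpC and VorR are active, so *jovW* is transcribed.
So JovW is produced and active.
No repressor is bound and JovW is active, so *morK* is transcribed.
→ *morK* is ON.
Diaminopimelate is present, so CilT is active.
No repressor is bound and CilT is active, so *purR* is transcribed.
→ *purR* is ON.
Xylulose is absent, so MorD is inactive.
Palatinose is present, so TorG is inactive.
Required activator TorG is absent, so *orvK* is not transcribed.
→ *orvK* is OFF.
Itaconate is present, so GixC is active.
MoO₄²⁻ is present, so LutX is inactive.
Cu²⁺ is absent, so RudK is active.
Required activator LutX is absent, so *temC* is not transcribed.
So TemC is not produced.
No repressor is bound and GixC is active, so *nerV* is transcribed.
→ *nerV* is ON.
4 of the 5 genes are transcribed.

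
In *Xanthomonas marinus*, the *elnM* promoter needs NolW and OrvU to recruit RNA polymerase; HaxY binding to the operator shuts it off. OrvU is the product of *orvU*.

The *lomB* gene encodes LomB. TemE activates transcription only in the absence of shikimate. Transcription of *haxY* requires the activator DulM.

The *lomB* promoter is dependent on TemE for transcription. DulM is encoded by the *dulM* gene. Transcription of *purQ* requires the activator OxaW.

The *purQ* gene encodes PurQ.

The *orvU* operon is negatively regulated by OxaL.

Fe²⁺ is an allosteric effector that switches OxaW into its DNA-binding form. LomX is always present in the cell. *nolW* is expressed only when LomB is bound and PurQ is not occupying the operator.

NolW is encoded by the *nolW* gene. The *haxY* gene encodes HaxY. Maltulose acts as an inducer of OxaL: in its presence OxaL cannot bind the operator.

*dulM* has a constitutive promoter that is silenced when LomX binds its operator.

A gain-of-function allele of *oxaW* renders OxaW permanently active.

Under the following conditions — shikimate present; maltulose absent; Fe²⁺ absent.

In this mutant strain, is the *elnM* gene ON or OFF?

Shikimate is present, so TemE is inactive.
Required activator TemE is absent, so *lomB* is not transcribed.
So LomB is not produced.
OxaW is constitutively active in this strain.
No repressor is bound and OxaW is active, so *purQ* is transcribed.
So PurQ is produced and active.
With repressor PurQ bound, *nolW* is not transcribed.
So NolW is not produced.
LomX is produced constitutively and is active.
With repressor LomX bound, *dulM* is not transcribed.
So DulM is not produced.
Required activator DulM is absent, so *haxY* is not transcribed.
So HaxY is not produced.
Maltulose is absent, so OxaL is active.
With repressor OxaL bound, *orvU* is not transcribed.
So OrvU is not produced.
Required activator NolW is absent, so *elnM* is not transcribed.

OFF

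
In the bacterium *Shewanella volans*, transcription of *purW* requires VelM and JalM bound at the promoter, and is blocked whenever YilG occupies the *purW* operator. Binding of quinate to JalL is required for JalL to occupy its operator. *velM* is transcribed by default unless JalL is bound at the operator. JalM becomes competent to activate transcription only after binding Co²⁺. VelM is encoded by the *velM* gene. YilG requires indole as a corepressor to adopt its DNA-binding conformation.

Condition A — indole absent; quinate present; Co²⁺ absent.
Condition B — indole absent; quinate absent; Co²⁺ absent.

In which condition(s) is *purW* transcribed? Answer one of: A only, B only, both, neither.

Condition A:
Indole is absent, so YilG is inactive.
Quinate is present, so JalL is active.
With repressor JalL bound, *velM* is not transcribed.
So VelM is not produced.
Co²⁺ is absent, so JalM is inactive.
Required activator VelM is absent, so *purW* is not transcribed.
→ *purW* is OFF in A.
Condition B:
Indole is absent, so YilG is inactive.
Quinate is absent, so JalL is inactive.
With no repressor bound, *velM* is transcribed.
So VelM is produced and active.
Co²⁺ is absent, so JalM is inactive.
Required activator JalM is absent, so *purW* is not transcribed.
→ *purW* is OFF in B.

neither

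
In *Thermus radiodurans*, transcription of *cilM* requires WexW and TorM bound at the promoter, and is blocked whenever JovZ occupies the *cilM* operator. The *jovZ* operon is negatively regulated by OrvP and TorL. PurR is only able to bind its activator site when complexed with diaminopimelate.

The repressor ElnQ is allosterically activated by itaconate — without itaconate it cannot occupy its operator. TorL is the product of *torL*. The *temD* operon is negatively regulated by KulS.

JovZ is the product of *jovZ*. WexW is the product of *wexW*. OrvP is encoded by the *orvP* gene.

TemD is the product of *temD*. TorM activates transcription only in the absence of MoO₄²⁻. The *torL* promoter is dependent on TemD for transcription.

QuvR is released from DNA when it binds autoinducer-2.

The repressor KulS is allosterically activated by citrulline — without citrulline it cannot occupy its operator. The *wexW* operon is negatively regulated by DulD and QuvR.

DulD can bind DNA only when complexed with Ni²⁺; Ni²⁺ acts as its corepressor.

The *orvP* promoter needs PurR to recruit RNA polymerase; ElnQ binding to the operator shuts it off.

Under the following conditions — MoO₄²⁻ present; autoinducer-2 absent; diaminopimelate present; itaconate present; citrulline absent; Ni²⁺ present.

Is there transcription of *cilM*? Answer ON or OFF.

OFF

Ni²⁺ is present, so DulD is active.
Autoinducer-2 is absent, so QuvR is active.
With repressor DulD bound, *wexW* is not transcribed.
So WexW is not produced.
MoO₄²⁻ is present, so TorM is inactive.
Itaconate is present, so ElnQ is active.
Diaminopimelate is present, so PurR is active.
With repressor ElnQ bound, *orvP* is not transcribed.
So OrvP is not produced.
Citrulline is absent, so KulS is inactive.
With no repressor bound, *temD* is transcribed.
So TemD is produced and active.
No repressor is bound and TemD is active, so *torL* is transcribed.
So TorL is produced and active.
With repressor TorL bound, *jovZ* is not transcribed.
So JovZ is not produced.
Required activator WexW is absent, so *cilM* is not transcribed.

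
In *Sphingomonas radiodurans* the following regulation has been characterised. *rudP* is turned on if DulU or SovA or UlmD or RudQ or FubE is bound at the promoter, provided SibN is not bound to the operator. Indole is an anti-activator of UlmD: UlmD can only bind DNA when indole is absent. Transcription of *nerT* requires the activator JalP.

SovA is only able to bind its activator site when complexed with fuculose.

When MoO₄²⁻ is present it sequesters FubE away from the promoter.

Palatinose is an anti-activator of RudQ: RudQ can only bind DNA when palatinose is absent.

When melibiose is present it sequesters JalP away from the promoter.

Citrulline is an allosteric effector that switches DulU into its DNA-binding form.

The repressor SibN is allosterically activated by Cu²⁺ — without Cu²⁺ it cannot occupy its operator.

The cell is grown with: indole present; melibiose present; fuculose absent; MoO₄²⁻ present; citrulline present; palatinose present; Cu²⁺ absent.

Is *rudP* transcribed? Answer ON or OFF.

Cu²⁺ is absent, so SibN is inactive.
Citrulline is present, so DulU is active.
Fuculose is absent, so SovA is inactive.
Indole is present, so UlmD is inactive.
Palatinose is present, so RudQ is inactive.
MoO₄²⁻ is present, so FubE is inactive.
Activator DulU is present, so *rudP* is transcribed.

ON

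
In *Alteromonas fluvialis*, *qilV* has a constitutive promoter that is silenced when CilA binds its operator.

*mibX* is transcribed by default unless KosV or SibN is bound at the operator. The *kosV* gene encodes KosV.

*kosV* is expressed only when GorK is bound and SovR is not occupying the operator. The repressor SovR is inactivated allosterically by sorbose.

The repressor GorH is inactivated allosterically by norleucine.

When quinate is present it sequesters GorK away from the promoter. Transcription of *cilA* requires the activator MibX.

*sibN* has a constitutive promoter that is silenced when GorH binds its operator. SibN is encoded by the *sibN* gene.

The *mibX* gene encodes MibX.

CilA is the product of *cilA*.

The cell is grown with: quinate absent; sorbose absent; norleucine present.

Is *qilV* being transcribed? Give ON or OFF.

ON

Sorbose is absent, so SovR is active.
Quinate is absent, so GorK is active.
With repressor SovR bound, *kosV* is not transcribed.
So KosV is not produced.
Norleucine is present, so GorH is inactive.
With no repressor bound, *sibN* is transcribed.
So SibN is produced and active.
With repressor SibN bound, *mibX* is not transcribed.
So MibX is not produced.
Required activator MibX is absent, so *cilA* is not transcribed.
So CilA is not produced.
With no repressor bound, *qilV* is transcribed.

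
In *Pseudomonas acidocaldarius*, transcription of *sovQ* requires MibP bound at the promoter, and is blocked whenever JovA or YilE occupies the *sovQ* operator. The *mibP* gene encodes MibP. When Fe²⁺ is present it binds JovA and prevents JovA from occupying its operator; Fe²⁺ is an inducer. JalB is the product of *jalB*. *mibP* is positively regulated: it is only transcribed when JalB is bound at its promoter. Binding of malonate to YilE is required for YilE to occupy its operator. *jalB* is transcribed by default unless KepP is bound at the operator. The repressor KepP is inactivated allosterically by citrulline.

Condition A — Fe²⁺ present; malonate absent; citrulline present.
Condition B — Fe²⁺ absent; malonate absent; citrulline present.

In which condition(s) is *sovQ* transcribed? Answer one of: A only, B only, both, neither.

Condition A:
Fe²⁺ is present, so JovA is inactive.
Malonate is absent, so YilE is inactive.
Citrulline is present, so KepP is inactive.
With no repressor bound, *jalB* is transcribed.
So JalB is produced and active.
No repressor is bound and JalB is active, so *mibP* is transcribed.
So MibP is produced and active.
No repressor is bound and MibP is active, so *sovQ* is transcribed.
→ *sovQ* is ON in A.
Condition B:
Fe²⁺ is absent, so JovA is active.
Malonate is absent, so YilE is inactive.
Citrulline is present, so KepP is inactive.
With no repressor bound, *jalB* is transcribed.
So JalB is produced and active.
No repressor is bound and JalB is active, so *mibP* is transcribed.
So MibP is produced and active.
With repressor JovA bound, *sovQ* is not transcribed.
→ *sovQ* is OFF in B.

A only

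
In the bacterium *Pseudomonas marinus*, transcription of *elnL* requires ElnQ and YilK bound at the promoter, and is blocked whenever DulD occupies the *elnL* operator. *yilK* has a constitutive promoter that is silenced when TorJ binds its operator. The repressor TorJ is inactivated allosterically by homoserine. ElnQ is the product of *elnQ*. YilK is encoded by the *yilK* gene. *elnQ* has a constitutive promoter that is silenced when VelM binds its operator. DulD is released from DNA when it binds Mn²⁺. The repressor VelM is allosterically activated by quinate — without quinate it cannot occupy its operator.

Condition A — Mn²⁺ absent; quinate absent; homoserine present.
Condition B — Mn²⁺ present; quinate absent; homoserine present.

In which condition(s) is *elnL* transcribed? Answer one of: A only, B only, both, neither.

Condition A:
Mn²⁺ is absent, so DulD is active.
Quinate is absent, so VelM is inactive.
With no repressor bound, *elnQ* is transcribed.
So ElnQ is produced and active.
Homoserine is present, so TorJ is inactive.
With no repressor bound, *yilK* is transcribed.
So YilK is produced and active.
With repressor DulD bound, *elnL* is not transcribed.
→ *elnL* is OFF in A.
Condition B:
Mn²⁺ is present, so DulD is inactive.
Quinate is absent, so VelM is inactive.
With no repressor bound, *elnQ* is transcribed.
So ElnQ is produced and active.
Homoserine is present, so TorJ is inactive.
With no repressor bound, *yilK* is transcribed.
So YilK is produced and active.
No repressor is bound and ElnQ and YilK are active, so *elnL* is transcribed.
→ *elnL* is ON in B.

B only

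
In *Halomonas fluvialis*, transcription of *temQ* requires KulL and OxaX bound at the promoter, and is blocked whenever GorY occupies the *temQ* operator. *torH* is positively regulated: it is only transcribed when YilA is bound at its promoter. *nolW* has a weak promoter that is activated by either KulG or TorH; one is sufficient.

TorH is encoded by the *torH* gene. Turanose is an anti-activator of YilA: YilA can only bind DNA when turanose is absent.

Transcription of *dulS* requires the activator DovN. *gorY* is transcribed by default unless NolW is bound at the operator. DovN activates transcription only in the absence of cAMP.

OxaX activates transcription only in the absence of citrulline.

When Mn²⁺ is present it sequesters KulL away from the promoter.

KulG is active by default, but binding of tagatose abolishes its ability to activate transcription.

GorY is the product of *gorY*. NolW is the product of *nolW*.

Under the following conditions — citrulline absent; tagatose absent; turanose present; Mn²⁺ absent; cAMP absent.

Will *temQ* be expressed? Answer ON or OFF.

Mn²⁺ is absent, so KulL is active.
Tagatose is absent, so KulG is active.
Turanose is present, so YilA is inactive.
Required activator YilA is absent, so *torH* is not transcribed.
So TorH is not produced.
Activator KulG is present, so *nolW* is transcribed.
So NolW is produced and active.
With repressor NolW bound, *gorY* is not transcribed.
So GorY is not produced.
Citrulline is absent, so OxaX is active.
No repressor is bound and KulL and OxaX are active, so *temQ* is transcribed.

ON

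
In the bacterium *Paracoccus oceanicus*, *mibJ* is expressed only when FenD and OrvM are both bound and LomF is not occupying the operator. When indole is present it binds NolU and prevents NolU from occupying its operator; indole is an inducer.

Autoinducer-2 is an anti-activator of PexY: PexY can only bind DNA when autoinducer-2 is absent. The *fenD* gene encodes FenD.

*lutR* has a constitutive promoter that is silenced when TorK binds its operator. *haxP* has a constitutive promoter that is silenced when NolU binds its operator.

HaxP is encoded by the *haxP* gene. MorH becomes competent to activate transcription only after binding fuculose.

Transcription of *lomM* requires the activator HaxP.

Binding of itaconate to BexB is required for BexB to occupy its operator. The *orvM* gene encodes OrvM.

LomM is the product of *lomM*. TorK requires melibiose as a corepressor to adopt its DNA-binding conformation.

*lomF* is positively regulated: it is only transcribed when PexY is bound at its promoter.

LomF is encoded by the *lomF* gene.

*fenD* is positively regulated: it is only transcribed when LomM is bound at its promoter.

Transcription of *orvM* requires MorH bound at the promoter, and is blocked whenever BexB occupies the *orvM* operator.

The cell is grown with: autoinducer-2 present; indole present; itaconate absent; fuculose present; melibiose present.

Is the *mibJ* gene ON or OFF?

Indole is present, so NolU is inactive.
With no repressor bound, *haxP* is transcribed.
So HaxP is produced and active.
No repressor is bound and HaxP is active, so *lomM* is transcribed.
So LomM is produced and active.
No repressor is bound and LomM is active, so *fenD* is transcribed.
So FenD is produced and active.
Autoinducer-2 is present, so PexY is inactive.
Required activator PexY is absent, so *lomF* is not transcribed.
So LomF is not produced.
Fuculose is present, so MorH is active.
Itaconate is absent, so BexB is inactive.
No repressor is bound and MorH is active, so *orvM* is transcribed.
So OrvM is produced and active.
No repressor is bound and FenD and OrvM are active, so *mibJ* is transcribed.

ON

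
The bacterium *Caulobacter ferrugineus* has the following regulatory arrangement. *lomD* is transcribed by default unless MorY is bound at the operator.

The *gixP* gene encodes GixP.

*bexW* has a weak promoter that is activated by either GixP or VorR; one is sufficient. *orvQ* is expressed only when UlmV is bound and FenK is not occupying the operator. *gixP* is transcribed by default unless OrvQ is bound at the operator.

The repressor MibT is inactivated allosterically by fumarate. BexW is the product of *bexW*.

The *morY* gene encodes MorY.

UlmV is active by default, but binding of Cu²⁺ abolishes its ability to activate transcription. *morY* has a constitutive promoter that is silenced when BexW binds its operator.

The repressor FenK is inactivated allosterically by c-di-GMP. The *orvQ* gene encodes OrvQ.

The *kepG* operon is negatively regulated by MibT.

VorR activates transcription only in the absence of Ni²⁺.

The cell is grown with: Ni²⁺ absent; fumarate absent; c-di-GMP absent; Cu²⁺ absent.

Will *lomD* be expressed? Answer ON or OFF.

ON

Cu²⁺ is absent, so UlmV is active.
c-di-GMP is absent, so FenK is active.
With repressor FenK bound, *orvQ* is not transcribed.
So OrvQ is not produced.
With no repressor bound, *gixP* is transcribed.
So GixP is produced and active.
Ni²⁺ is absent, so VorR is active.
Activator GixP is present, so *bexW* is transcribed.
So BexW is produced and active.
With repressor BexW bound, *morY* is not transcribed.
So MorY is not produced.
With no repressor bound, *lomD* is transcribed.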